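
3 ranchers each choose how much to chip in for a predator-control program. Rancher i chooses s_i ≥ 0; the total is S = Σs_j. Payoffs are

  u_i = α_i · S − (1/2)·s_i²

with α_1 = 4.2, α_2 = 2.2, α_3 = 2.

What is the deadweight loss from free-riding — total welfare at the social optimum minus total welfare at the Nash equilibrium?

Rancher i's FOC: ∂u_i/∂s_i = α_i − s_i = 0, so s_i* = α_i.
NE contributions = (4.2, 2.2, 2); S = 8.4.
W^NE = (Σα)·S − ½Σα_i² = 8.4² − ½·26.48 = 57.32.
Planner sets s_i = Σα_j = 8.4 for every i, so S^SO = 3·8.4 = 25.2.
W^SO = (Σα)·S^SO − ½·3·(Σα)² = (3/2)·8.4² = 105.84.
Deadweight loss = W^SO − W^NE = 48.52.

48.52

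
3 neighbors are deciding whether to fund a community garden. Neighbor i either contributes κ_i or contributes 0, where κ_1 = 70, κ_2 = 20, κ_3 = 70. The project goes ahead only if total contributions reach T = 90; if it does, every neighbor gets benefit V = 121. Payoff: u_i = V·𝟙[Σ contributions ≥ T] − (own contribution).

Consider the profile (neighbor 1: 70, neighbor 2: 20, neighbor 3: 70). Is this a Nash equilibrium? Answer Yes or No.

Total = 160 ≥ 90: provided.
Neighbor 1 (pledges 70, payoff 51): dropping to 0 → total 90, payoff 121. Profitable deviation.

No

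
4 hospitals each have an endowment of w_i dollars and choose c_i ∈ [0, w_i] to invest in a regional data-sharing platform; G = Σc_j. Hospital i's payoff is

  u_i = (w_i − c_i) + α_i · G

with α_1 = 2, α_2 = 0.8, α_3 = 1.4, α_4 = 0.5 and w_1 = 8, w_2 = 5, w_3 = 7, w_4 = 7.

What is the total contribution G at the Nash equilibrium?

∂u_i/∂c_i = α_i − 1, so hospital i contributes w_i if α_i > 1, else 0.
α_i > 1 for i ∈ {1, 3}; NE contributions (8, 0, 7, 0), G = 15.

15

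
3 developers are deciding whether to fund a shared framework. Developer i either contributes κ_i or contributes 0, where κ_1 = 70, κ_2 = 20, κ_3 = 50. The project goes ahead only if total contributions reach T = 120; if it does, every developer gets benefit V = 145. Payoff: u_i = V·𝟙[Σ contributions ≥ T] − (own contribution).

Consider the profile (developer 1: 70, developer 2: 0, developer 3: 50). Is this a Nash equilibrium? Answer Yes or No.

Yes

Total = 120 ≥ 120: provided.
Developer 1 (pledges 70, payoff 75): dropping to 0 → total 50, payoff 0. No gain.
Developer 2 (pledges 0, payoff 145): pledging 20 → total 140, payoff 125. No gain.
Developer 3 (pledges 50, payoff 95): dropping to 0 → total 70, payoff 0. No gain.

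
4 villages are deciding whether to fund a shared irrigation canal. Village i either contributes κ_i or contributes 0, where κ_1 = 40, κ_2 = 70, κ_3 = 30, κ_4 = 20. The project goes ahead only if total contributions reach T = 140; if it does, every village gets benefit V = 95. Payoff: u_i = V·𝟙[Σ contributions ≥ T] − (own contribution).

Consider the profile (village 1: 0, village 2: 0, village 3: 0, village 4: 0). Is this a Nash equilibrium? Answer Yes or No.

Total = 0 < 140: not provided.
Village 1 (pledges 0, payoff 0): pledging 40 → total 40, payoff -40. No gain.
Village 2 (pledges 0, payoff 0): pledging 70 → total 70, payoff -70. No gain.
Village 3 (pledges 0, payoff 0): pledging 30 → total 30, payoff -30. No gain.
Village 4 (pledges 0, payoff 0): pledging 20 → total 20, payoff -20. No gain.

Yes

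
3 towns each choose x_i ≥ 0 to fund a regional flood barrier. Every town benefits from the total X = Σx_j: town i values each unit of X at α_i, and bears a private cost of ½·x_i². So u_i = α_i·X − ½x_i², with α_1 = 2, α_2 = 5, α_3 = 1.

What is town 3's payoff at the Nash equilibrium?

Town i's FOC: ∂u_i/∂x_i = α_i − x_i = 0, so x_i* = α_i.
NE contributions = (2, 5, 1); X = 8.
u_3 = α_3·X − ½·(x_3)² = 1·8 − ½·1² = 7.5.

7.5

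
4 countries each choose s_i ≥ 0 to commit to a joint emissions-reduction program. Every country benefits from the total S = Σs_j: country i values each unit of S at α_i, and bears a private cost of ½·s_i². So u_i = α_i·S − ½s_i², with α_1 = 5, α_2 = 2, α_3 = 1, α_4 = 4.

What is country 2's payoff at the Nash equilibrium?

Country i's FOC: ∂u_i/∂s_i = α_i − s_i = 0, so s_i* = α_i.
NE contributions = (5, 2, 1, 4); S = 12.
u_2 = α_2·S − ½·(s_2)² = 2·12 − ½·2² = 22.

22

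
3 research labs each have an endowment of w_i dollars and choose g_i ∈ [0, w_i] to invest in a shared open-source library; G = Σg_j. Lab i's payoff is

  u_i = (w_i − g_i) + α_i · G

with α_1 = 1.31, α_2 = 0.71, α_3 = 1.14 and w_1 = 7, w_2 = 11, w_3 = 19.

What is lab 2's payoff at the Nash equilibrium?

29.46

∂u_i/∂g_i = α_i − 1, so lab i contributes w_i if α_i > 1, else 0.
α_i > 1 for i ∈ {1, 3}; NE contributions (7, 0, 19), G = 26.
u_2 = (11 − 0) + 0.71·26 = 29.46.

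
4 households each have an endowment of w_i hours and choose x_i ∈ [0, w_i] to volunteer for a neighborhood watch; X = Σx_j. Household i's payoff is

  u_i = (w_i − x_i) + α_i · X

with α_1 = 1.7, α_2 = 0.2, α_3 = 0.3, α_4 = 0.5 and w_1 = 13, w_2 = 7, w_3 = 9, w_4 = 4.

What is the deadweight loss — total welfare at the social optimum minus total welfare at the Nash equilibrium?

∂u_i/∂x_i = α_i − 1, so household i contributes w_i if α_i > 1, else 0.
α_i > 1 for i ∈ {1}; NE contributions (13, 0, 0, 0), X = 13.
W^NE = Σw_i − X^NE + (Σα_i)·X^NE = 33 + 1.7·13 = 55.1.
Planner: ∂(Σu_j)/∂x_i = Σα_j − 1 = 1.7 > 0, so everyone contributes w_i; X^SO = 33, W^SO = 33 + 1.7·33 = 89.1.
Deadweight loss = 34.

34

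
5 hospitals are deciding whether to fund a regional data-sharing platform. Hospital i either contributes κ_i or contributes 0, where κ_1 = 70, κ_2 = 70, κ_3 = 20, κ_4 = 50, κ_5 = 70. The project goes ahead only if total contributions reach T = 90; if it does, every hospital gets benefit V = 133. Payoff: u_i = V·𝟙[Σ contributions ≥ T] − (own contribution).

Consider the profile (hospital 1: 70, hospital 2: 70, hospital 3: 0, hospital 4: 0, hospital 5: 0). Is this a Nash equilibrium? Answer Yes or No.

Yes

Total = 140 ≥ 90: provided.
Hospital 1 (pledges 70, payoff 63): dropping to 0 → total 70, payoff 0. No gain.
Hospital 2 (pledges 70, payoff 63): dropping to 0 → total 70, payoff 0. No gain.
Hospital 3 (pledges 0, payoff 133): pledging 20 → total 160, payoff 113. No gain.
Hospital 4 (pledges 0, payoff 133): pledging 50 → total 190, payoff 83. No gain.
Hospital 5 (pledges 0, payoff 133): pledging 70 → total 210, payoff 63. No gain.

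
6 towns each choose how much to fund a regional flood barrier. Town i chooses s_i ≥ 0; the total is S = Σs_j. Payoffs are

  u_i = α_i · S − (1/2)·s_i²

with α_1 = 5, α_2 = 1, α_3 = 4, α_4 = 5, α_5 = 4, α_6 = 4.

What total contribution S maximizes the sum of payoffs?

Planner FOC: ∂(Σu_j)/∂s_i = (Σα_j) − s_i = 0, so s_i^SO = Σα_j = 23 for every i; S^SO = 138.

138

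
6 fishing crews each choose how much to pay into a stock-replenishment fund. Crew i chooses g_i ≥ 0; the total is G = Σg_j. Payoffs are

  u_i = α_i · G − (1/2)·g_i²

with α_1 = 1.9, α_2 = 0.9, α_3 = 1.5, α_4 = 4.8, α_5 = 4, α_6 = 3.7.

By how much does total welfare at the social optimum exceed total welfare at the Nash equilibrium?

Crew i's FOC: ∂u_i/∂g_i = α_i − g_i = 0, so g_i* = α_i.
NE contributions = (1.9, 0.9, 1.5, 4.8, 4, 3.7); G = 16.8.
W^NE = (Σα)·G − ½Σα_i² = 16.8² − ½·59.4 = 252.54.
Planner sets g_i = Σα_j = 16.8 for every i, so G^SO = 6·16.8 = 100.8.
W^SO = (Σα)·G^SO − ½·6·(Σα)² = (6/2)·16.8² = 846.72.
Deadweight loss = W^SO − W^NE = 594.18.

594.18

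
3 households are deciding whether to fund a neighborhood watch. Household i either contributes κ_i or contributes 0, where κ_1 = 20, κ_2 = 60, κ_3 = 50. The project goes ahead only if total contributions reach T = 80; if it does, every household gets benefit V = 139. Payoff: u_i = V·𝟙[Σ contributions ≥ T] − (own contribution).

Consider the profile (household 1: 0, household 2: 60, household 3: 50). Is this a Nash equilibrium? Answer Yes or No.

Total = 110 ≥ 80: provided.
Household 1 (pledges 0, payoff 139): pledging 20 → total 130, payoff 119. No gain.
Household 2 (pledges 60, payoff 79): dropping to 0 → total 50, payoff 0. No gain.
Household 3 (pledges 50, payoff 89): dropping to 0 → total 60, payoff 0. No gain.

Yes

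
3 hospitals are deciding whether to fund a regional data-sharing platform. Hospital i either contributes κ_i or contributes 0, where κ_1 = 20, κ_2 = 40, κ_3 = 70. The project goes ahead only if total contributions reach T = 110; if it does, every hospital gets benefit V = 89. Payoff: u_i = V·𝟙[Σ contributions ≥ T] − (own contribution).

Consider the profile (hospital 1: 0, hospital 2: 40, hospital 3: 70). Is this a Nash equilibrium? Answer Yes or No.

Yes

Total = 110 ≥ 110: provided.
Hospital 1 (pledges 0, payoff 89): pledging 20 → total 130, payoff 69. No gain.
Hospital 2 (pledges 40, payoff 49): dropping to 0 → total 70, payoff 0. No gain.
Hospital 3 (pledges 70, payoff 19): dropping to 0 → total 40, payoff 0. No gain.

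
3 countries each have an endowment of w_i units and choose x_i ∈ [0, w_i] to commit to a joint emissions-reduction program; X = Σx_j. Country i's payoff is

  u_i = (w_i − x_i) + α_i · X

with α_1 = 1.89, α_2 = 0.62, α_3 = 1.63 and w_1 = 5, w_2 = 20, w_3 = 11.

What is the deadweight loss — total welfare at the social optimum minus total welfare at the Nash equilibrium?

62.8

∂u_i/∂x_i = α_i − 1, so country i contributes w_i if α_i > 1, else 0.
α_i > 1 for i ∈ {1, 3}; NE contributions (5, 0, 11), X = 16.
W^NE = Σw_i − X^NE + (Σα_i)·X^NE = 36 + 3.14·16 = 86.24.
Planner: ∂(Σu_j)/∂x_i = Σα_j − 1 = 3.14 > 0, so everyone contributes w_i; X^SO = 36, W^SO = 36 + 3.14·36 = 149.04.
Deadweight loss = 62.8.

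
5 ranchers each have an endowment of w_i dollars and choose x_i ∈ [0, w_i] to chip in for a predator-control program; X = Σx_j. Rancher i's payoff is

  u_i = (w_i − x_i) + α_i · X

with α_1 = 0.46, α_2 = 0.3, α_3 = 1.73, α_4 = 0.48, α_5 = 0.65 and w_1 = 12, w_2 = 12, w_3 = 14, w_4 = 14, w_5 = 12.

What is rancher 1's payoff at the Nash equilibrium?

∂u_i/∂x_i = α_i − 1, so rancher i contributes w_i if α_i > 1, else 0.
α_i > 1 for i ∈ {3}; NE contributions (0, 0, 14, 0, 0), X = 14.
u_1 = (12 − 0) + 0.46·14 = 18.44.

18.44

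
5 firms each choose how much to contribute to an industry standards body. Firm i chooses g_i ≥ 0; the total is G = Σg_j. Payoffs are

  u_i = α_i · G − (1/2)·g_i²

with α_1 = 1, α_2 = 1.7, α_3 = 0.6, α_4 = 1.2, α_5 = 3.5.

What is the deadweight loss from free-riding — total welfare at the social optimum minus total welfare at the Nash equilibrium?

Firm i's FOC: ∂u_i/∂g_i = α_i − g_i = 0, so g_i* = α_i.
NE contributions = (1, 1.7, 0.6, 1.2, 3.5); G = 8.
W^NE = (Σα)·G − ½Σα_i² = 8² − ½·17.94 = 55.03.
Planner sets g_i = Σα_j = 8 for every i, so G^SO = 5·8 = 40.
W^SO = (Σα)·G^SO − ½·5·(Σα)² = (5/2)·8² = 160.
Deadweight loss = W^SO − W^NE = 104.97.

104.97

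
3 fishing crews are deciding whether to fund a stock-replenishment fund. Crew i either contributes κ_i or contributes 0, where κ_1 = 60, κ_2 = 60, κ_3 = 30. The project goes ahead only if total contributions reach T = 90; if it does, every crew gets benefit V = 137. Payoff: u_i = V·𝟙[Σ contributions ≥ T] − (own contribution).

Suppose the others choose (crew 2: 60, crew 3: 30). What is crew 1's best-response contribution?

Others' total = 90 ≥ 90; contributing adds cost 60 for no extra benefit.
Best response: 0.

0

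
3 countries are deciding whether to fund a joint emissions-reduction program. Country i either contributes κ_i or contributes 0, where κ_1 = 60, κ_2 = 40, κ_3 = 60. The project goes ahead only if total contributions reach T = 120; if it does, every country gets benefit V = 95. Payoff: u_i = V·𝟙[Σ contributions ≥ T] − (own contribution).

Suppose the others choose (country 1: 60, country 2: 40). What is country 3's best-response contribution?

Others' total = 100. Contributing 60 brings total to 160 ≥ 120: gain V − κ_3 = 35.
Best response: 60.

60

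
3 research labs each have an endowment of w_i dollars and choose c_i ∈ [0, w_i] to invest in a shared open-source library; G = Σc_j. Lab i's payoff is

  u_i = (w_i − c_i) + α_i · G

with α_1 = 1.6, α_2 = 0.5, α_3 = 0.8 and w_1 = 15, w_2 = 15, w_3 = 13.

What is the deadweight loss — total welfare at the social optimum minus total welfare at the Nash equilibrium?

53.2

∂u_i/∂c_i = α_i − 1, so lab i contributes w_i if α_i > 1, else 0.
α_i > 1 for i ∈ {1}; NE contributions (15, 0, 0), G = 15.
W^NE = Σw_i − G^NE + (Σα_i)·G^NE = 43 + 1.9·15 = 71.5.
Planner: ∂(Σu_j)/∂c_i = Σα_j − 1 = 1.9 > 0, so everyone contributes w_i; G^SO = 43, W^SO = 43 + 1.9·43 = 124.7.
Deadweight loss = 53.2.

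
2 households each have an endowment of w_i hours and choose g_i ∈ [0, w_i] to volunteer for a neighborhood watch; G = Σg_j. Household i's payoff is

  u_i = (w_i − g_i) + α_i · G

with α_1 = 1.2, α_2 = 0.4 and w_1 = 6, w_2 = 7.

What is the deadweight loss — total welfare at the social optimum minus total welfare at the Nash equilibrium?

∂u_i/∂g_i = α_i − 1, so household i contributes w_i if α_i > 1, else 0.
α_i > 1 for i ∈ {1}; NE contributions (6, 0), G = 6.
W^NE = Σw_i − G^NE + (Σα_i)·G^NE = 13 + 0.6·6 = 16.6.
Planner: ∂(Σu_j)/∂g_i = Σα_j − 1 = 0.6 > 0, so everyone contributes w_i; G^SO = 13, W^SO = 13 + 0.6·13 = 20.8.
Deadweight loss = 4.2.

4.2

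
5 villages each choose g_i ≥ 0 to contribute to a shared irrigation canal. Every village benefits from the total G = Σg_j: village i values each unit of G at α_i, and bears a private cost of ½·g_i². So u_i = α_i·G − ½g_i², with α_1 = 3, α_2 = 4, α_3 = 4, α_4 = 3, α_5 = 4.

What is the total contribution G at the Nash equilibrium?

18

Village i's FOC: ∂u_i/∂g_i = α_i − g_i = 0, so g_i* = α_i.
NE contributions = (3, 4, 4, 3, 4); G = 18.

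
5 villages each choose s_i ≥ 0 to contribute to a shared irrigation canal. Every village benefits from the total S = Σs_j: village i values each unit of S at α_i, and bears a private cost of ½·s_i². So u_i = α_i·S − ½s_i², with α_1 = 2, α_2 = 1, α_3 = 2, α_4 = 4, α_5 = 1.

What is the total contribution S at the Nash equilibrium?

Village i's FOC: ∂u_i/∂s_i = α_i − s_i = 0, so s_i* = α_i.
NE contributions = (2, 1, 2, 4, 1); S = 10.

10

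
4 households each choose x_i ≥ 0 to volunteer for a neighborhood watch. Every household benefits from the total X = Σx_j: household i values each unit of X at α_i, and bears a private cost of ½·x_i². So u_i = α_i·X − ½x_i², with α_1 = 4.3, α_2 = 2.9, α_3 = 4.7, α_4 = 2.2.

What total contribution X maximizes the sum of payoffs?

Planner FOC: ∂(Σu_j)/∂x_i = (Σα_j) − x_i = 0, so x_i^SO = Σα_j = 14.1 for every i; X^SO = 56.4.

56.4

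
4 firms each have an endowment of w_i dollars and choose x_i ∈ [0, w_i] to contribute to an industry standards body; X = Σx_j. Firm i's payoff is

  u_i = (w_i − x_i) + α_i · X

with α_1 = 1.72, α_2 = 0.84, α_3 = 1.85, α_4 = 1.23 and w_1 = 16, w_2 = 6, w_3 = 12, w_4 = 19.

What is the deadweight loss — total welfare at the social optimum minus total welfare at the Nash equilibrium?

∂u_i/∂x_i = α_i − 1, so firm i contributes w_i if α_i > 1, else 0.
α_i > 1 for i ∈ {1, 3, 4}; NE contributions (16, 0, 12, 19), X = 47.
W^NE = Σw_i − X^NE + (Σα_i)·X^NE = 53 + 4.64·47 = 271.08.
Planner: ∂(Σu_j)/∂x_i = Σα_j − 1 = 4.64 > 0, so everyone contributes w_i; X^SO = 53, W^SO = 53 + 4.64·53 = 298.92.
Deadweight loss = 27.84.

27.84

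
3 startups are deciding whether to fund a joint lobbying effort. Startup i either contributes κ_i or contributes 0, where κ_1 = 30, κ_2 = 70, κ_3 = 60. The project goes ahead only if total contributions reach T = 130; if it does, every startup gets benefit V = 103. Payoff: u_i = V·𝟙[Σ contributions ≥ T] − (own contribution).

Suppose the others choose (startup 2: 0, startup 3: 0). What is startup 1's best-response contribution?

Others' total = 0. Even contributing 30 gives 30 < 130: no benefit either way.
Best response: 0.

0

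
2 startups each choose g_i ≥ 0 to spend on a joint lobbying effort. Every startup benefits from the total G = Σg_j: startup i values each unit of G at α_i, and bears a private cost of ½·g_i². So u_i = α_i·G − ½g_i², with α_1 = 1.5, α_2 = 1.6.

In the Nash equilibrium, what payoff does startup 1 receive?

Startup i's FOC: ∂u_i/∂g_i = α_i − g_i = 0, so g_i* = α_i.
NE contributions = (1.5, 1.6); G = 3.1.
u_1 = α_1·G − ½·(g_1)² = 1.5·3.1 − ½·1.5² = 3.525.

3.525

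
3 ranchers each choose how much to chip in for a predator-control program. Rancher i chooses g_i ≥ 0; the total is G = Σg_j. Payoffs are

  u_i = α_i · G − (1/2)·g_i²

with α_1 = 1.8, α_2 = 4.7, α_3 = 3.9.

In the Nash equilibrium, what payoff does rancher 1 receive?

Rancher i's FOC: ∂u_i/∂g_i = α_i − g_i = 0, so g_i* = α_i.
NE contributions = (1.8, 4.7, 3.9); G = 10.4.
u_1 = α_1·G − ½·(g_1)² = 1.8·10.4 − ½·1.8² = 17.1.

17.1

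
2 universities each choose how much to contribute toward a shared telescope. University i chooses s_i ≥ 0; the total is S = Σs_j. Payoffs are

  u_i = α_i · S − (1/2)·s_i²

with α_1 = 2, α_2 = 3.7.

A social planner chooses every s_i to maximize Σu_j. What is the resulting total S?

Planner FOC: ∂(Σu_j)/∂s_i = (Σα_j) − s_i = 0, so s_i^SO = Σα_j = 5.7 for every i; S^SO = 11.4.

11.4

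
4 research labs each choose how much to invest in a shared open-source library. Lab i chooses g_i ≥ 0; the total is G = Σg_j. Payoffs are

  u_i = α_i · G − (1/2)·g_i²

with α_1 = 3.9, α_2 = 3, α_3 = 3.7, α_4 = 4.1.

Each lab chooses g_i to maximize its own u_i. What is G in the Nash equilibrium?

Lab i's FOC: ∂u_i/∂g_i = α_i − g_i = 0, so g_i* = α_i.
NE contributions = (3.9, 3, 3.7, 4.1); G = 14.7.

14.7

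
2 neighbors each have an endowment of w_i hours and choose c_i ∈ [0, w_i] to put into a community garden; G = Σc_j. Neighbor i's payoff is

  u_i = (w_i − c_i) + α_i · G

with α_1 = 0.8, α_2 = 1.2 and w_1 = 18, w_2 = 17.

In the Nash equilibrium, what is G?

17

∂u_i/∂c_i = α_i − 1, so neighbor i contributes w_i if α_i > 1, else 0.
α_i > 1 for i ∈ {2}; NE contributions (0, 17), G = 17.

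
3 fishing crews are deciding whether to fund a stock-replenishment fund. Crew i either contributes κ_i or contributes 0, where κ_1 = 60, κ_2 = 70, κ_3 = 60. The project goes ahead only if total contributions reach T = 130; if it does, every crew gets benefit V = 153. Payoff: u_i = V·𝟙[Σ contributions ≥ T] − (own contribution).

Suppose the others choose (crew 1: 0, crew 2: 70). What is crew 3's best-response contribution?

60

Others' total = 70. Contributing 60 brings total to 130 ≥ 130: gain V − κ_3 = 93.
Best response: 60.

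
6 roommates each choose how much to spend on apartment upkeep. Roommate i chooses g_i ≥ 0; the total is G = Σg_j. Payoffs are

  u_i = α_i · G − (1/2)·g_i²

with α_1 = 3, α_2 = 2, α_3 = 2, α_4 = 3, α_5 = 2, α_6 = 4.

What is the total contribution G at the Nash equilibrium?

Roommate i's FOC: ∂u_i/∂g_i = α_i − g_i = 0, so g_i* = α_i.
NE contributions = (3, 2, 2, 3, 2, 4); G = 16.

16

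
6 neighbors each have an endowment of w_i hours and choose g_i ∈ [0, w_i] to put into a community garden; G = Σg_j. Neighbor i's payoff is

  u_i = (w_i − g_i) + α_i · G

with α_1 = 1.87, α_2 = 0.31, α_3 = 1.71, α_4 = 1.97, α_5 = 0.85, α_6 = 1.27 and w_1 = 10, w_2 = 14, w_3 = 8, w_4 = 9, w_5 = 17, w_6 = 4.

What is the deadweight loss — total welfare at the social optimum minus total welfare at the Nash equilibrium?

∂u_i/∂g_i = α_i − 1, so neighbor i contributes w_i if α_i > 1, else 0.
α_i > 1 for i ∈ {1, 3, 4, 6}; NE contributions (10, 0, 8, 9, 0, 4), G = 31.
W^NE = Σw_i − G^NE + (Σα_i)·G^NE = 62 + 6.98·31 = 278.38.
Planner: ∂(Σu_j)/∂g_i = Σα_j − 1 = 6.98 > 0, so everyone contributes w_i; G^SO = 62, W^SO = 62 + 6.98·62 = 494.76.
Deadweight loss = 216.38.

216.38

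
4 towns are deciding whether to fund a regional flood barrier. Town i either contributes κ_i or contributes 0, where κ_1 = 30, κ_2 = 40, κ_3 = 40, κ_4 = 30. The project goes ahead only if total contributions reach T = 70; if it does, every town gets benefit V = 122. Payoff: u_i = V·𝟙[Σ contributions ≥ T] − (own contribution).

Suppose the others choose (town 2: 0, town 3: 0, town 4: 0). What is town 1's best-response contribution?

Others' total = 0. Even contributing 30 gives 30 < 70: no benefit either way.
Best response: 0.

0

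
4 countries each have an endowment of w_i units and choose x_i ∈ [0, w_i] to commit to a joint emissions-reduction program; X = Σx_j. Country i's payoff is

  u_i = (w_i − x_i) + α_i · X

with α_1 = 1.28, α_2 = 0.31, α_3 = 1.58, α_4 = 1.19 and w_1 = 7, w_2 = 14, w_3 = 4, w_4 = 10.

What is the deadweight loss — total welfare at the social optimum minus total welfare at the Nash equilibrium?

∂u_i/∂x_i = α_i − 1, so country i contributes w_i if α_i > 1, else 0.
α_i > 1 for i ∈ {1, 3, 4}; NE contributions (7, 0, 4, 10), X = 21.
W^NE = Σw_i − X^NE + (Σα_i)·X^NE = 35 + 3.36·21 = 105.56.
Planner: ∂(Σu_j)/∂x_i = Σα_j − 1 = 3.36 > 0, so everyone contributes w_i; X^SO = 35, W^SO = 35 + 3.36·35 = 152.6.
Deadweight loss = 47.04.

47.04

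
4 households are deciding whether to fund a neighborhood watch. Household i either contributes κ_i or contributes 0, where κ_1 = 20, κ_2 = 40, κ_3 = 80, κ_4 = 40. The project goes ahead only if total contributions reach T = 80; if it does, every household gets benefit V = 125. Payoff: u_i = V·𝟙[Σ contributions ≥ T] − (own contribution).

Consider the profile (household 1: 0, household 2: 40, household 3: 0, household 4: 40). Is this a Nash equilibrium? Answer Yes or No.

Yes

Total = 80 ≥ 80: provided.
Household 1 (pledges 0, payoff 125): pledging 20 → total 100, payoff 105. No gain.
Household 2 (pledges 40, payoff 85): dropping to 0 → total 40, payoff 0. No gain.
Household 3 (pledges 0, payoff 125): pledging 80 → total 160, payoff 45. No gain.
Household 4 (pledges 40, payoff 85): dropping to 0 → total 40, payoff 0. No gain.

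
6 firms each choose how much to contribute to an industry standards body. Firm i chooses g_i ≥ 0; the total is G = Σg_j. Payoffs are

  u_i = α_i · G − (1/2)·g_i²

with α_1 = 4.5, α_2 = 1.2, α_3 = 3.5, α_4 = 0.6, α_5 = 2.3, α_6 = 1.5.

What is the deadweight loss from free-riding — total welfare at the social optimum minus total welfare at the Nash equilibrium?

Firm i's FOC: ∂u_i/∂g_i = α_i − g_i = 0, so g_i* = α_i.
NE contributions = (4.5, 1.2, 3.5, 0.6, 2.3, 1.5); G = 13.6.
W^NE = (Σα)·G − ½Σα_i² = 13.6² − ½·41.84 = 164.04.
Planner sets g_i = Σα_j = 13.6 for every i, so G^SO = 6·13.6 = 81.6.
W^SO = (Σα)·G^SO − ½·6·(Σα)² = (6/2)·13.6² = 554.88.
Deadweight loss = W^SO − W^NE = 390.84.

390.84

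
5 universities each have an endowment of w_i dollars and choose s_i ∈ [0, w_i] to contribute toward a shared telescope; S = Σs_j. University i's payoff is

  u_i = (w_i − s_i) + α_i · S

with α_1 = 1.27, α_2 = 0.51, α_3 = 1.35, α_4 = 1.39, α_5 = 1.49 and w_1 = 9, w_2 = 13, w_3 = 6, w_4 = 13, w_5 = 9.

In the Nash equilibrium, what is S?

37

∂u_i/∂s_i = α_i − 1, so university i contributes w_i if α_i > 1, else 0.
α_i > 1 for i ∈ {1, 3, 4, 5}; NE contributions (9, 0, 6, 13, 9), S = 37.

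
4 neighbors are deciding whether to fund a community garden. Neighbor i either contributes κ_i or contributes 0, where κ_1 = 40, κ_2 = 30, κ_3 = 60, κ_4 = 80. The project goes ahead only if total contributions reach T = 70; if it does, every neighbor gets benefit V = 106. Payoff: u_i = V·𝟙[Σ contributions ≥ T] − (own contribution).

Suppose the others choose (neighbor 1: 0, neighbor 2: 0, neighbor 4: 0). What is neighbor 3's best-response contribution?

Others' total = 0. Even contributing 60 gives 60 < 70: no benefit either way.
Best response: 0.

0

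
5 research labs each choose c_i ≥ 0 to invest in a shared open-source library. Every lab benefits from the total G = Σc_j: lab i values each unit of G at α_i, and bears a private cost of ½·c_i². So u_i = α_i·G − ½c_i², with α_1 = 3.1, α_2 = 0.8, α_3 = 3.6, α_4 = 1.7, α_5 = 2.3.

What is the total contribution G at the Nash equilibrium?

11.5

Lab i's FOC: ∂u_i/∂c_i = α_i − c_i = 0, so c_i* = α_i.
NE contributions = (3.1, 0.8, 3.6, 1.7, 2.3); G = 11.5.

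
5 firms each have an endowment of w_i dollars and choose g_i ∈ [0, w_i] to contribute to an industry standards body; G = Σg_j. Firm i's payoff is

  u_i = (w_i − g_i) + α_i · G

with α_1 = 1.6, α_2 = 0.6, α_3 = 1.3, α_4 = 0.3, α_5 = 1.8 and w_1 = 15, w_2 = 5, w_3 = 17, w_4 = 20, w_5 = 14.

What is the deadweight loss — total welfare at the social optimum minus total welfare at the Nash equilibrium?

115

∂u_i/∂g_i = α_i − 1, so firm i contributes w_i if α_i > 1, else 0.
α_i > 1 for i ∈ {1, 3, 5}; NE contributions (15, 0, 17, 0, 14), G = 46.
W^NE = Σw_i − G^NE + (Σα_i)·G^NE = 71 + 4.6·46 = 282.6.
Planner: ∂(Σu_j)/∂g_i = Σα_j − 1 = 4.6 > 0, so everyone contributes w_i; G^SO = 71, W^SO = 71 + 4.6·71 = 397.6.
Deadweight loss = 115.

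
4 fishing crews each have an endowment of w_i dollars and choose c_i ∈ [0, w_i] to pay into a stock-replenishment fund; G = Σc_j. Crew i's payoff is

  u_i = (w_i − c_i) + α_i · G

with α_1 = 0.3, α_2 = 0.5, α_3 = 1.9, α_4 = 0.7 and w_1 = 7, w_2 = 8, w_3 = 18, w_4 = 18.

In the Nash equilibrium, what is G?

18

∂u_i/∂c_i = α_i − 1, so crew i contributes w_i if α_i > 1, else 0.
α_i > 1 for i ∈ {3}; NE contributions (0, 0, 18, 0), G = 18.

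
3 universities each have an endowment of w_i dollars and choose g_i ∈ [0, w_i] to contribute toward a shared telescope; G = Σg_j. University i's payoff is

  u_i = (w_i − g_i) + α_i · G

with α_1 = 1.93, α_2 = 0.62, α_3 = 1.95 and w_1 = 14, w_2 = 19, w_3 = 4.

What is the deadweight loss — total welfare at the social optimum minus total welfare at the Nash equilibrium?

66.5

∂u_i/∂g_i = α_i − 1, so university i contributes w_i if α_i > 1, else 0.
α_i > 1 for i ∈ {1, 3}; NE contributions (14, 0, 4), G = 18.
W^NE = Σw_i − G^NE + (Σα_i)·G^NE = 37 + 3.5·18 = 100.
Planner: ∂(Σu_j)/∂g_i = Σα_j − 1 = 3.5 > 0, so everyone contributes w_i; G^SO = 37, W^SO = 37 + 3.5·37 = 166.5.
Deadweight loss = 66.5.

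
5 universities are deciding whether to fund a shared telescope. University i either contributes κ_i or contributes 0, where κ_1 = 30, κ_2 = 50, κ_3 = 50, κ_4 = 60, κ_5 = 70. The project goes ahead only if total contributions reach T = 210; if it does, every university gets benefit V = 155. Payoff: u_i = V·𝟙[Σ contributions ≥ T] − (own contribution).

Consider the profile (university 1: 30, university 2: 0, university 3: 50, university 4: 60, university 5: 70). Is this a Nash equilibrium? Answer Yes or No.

Yes

Total = 210 ≥ 210: provided.
University 1 (pledges 30, payoff 125): dropping to 0 → total 180, payoff 0. No gain.
University 2 (pledges 0, payoff 155): pledging 50 → total 260, payoff 105. No gain.
University 3 (pledges 50, payoff 105): dropping to 0 → total 160, payoff 0. No gain.
University 4 (pledges 60, payoff 95): dropping to 0 → total 150, payoff 0. No gain.
University 5 (pledges 70, payoff 85): dropping to 0 → total 140, payoff 0. No gain.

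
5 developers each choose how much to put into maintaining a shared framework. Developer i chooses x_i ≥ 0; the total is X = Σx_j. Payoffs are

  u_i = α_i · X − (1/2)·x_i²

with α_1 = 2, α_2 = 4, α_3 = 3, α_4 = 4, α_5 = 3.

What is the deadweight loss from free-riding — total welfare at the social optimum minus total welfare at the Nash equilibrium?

411

Developer i's FOC: ∂u_i/∂x_i = α_i − x_i = 0, so x_i* = α_i.
NE contributions = (2, 4, 3, 4, 3); X = 16.
W^NE = (Σα)·X − ½Σα_i² = 16² − ½·54 = 229.
Planner sets x_i = Σα_j = 16 for every i, so X^SO = 5·16 = 80.
W^SO = (Σα)·X^SO − ½·5·(Σα)² = (5/2)·16² = 640.
Deadweight loss = W^SO − W^NE = 411.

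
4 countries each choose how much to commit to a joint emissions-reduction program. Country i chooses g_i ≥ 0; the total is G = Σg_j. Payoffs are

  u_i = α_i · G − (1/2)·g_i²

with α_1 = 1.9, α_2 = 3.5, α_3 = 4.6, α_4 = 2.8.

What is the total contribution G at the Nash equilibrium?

Country i's FOC: ∂u_i/∂g_i = α_i − g_i = 0, so g_i* = α_i.
NE contributions = (1.9, 3.5, 4.6, 2.8); G = 12.8.

12.8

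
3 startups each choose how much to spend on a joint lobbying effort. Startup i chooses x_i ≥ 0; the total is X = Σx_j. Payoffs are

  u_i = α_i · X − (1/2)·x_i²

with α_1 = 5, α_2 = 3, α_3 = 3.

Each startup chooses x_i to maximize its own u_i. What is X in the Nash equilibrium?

Startup i's FOC: ∂u_i/∂x_i = α_i − x_i = 0, so x_i* = α_i.
NE contributions = (5, 3, 3); X = 11.

11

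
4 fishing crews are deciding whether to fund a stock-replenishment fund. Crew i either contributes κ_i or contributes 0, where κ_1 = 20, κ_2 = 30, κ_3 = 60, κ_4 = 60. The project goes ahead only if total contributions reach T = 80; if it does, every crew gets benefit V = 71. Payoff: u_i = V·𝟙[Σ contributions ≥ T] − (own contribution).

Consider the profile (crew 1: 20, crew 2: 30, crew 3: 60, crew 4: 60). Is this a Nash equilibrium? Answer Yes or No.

Total = 170 ≥ 80: provided.
Crew 1 (pledges 20, payoff 51): dropping to 0 → total 150, payoff 71. Profitable deviation.

No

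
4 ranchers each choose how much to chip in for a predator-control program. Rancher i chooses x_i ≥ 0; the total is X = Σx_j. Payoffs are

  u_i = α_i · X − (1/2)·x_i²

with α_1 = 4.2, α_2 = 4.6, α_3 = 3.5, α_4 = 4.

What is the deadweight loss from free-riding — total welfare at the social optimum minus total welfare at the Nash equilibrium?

299.215

Rancher i's FOC: ∂u_i/∂x_i = α_i − x_i = 0, so x_i* = α_i.
NE contributions = (4.2, 4.6, 3.5, 4); X = 16.3.
W^NE = (Σα)·X − ½Σα_i² = 16.3² − ½·67.05 = 232.165.
Planner sets x_i = Σα_j = 16.3 for every i, so X^SO = 4·16.3 = 65.2.
W^SO = (Σα)·X^SO − ½·4·(Σα)² = (4/2)·16.3² = 531.38.
Deadweight loss = W^SO − W^NE = 299.215.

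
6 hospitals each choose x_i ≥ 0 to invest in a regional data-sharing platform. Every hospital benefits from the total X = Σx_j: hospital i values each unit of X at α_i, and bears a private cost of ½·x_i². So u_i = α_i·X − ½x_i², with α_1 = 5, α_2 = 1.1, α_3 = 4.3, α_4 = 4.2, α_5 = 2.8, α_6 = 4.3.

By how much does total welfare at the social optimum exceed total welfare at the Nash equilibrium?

986.115

Hospital i's FOC: ∂u_i/∂x_i = α_i − x_i = 0, so x_i* = α_i.
NE contributions = (5, 1.1, 4.3, 4.2, 2.8, 4.3); X = 21.7.
W^NE = (Σα)·X − ½Σα_i² = 21.7² − ½·88.67 = 426.555.
Planner sets x_i = Σα_j = 21.7 for every i, so X^SO = 6·21.7 = 130.2.
W^SO = (Σα)·X^SO − ½·6·(Σα)² = (6/2)·21.7² = 1412.67.
Deadweight loss = W^SO − W^NE = 986.115.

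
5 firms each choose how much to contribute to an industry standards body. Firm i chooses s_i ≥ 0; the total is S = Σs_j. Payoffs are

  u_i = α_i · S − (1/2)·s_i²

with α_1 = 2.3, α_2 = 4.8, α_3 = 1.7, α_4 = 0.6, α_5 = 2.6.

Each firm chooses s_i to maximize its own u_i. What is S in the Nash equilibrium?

12

Firm i's FOC: ∂u_i/∂s_i = α_i − s_i = 0, so s_i* = α_i.
NE contributions = (2.3, 4.8, 1.7, 0.6, 2.6); S = 12.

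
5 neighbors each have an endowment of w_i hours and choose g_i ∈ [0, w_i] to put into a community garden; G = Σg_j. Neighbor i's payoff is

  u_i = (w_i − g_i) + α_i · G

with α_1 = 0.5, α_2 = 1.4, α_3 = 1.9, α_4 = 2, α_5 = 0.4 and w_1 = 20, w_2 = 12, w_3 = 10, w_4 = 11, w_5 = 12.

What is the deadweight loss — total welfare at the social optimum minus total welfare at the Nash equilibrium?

∂u_i/∂g_i = α_i − 1, so neighbor i contributes w_i if α_i > 1, else 0.
α_i > 1 for i ∈ {2, 3, 4}; NE contributions (0, 12, 10, 11, 0), G = 33.
W^NE = Σw_i − G^NE + (Σα_i)·G^NE = 65 + 5.2·33 = 236.6.
Planner: ∂(Σu_j)/∂g_i = Σα_j − 1 = 5.2 > 0, so everyone contributes w_i; G^SO = 65, W^SO = 65 + 5.2·65 = 403.
Deadweight loss = 166.4.

166.4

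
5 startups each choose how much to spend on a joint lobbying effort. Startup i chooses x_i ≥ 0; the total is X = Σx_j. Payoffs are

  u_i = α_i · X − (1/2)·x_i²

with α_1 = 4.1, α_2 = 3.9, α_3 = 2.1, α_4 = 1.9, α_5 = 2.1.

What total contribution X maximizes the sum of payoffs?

Planner FOC: ∂(Σu_j)/∂x_i = (Σα_j) − x_i = 0, so x_i^SO = Σα_j = 14.1 for every i; X^SO = 70.5.

70.5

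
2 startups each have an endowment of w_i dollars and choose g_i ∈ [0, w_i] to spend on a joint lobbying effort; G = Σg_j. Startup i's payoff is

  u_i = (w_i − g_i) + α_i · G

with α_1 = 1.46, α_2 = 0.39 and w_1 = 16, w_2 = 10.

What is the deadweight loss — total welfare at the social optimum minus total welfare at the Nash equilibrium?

8.5

∂u_i/∂g_i = α_i − 1, so startup i contributes w_i if α_i > 1, else 0.
α_i > 1 for i ∈ {1}; NE contributions (16, 0), G = 16.
W^NE = Σw_i − G^NE + (Σα_i)·G^NE = 26 + 0.85·16 = 39.6.
Planner: ∂(Σu_j)/∂g_i = Σα_j − 1 = 0.85 > 0, so everyone contributes w_i; G^SO = 26, W^SO = 26 + 0.85·26 = 48.1.
Deadweight loss = 8.5.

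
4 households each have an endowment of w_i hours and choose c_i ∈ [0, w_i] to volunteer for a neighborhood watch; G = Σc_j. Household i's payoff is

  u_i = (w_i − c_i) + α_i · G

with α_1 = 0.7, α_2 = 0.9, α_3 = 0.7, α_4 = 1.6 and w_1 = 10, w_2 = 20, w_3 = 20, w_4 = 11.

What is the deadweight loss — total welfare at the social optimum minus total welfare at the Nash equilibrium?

145

∂u_i/∂c_i = α_i − 1, so household i contributes w_i if α_i > 1, else 0.
α_i > 1 for i ∈ {4}; NE contributions (0, 0, 0, 11), G = 11.
W^NE = Σw_i − G^NE + (Σα_i)·G^NE = 61 + 2.9·11 = 92.9.
Planner: ∂(Σu_j)/∂c_i = Σα_j − 1 = 2.9 > 0, so everyone contributes w_i; G^SO = 61, W^SO = 61 + 2.9·61 = 237.9.
Deadweight loss = 145.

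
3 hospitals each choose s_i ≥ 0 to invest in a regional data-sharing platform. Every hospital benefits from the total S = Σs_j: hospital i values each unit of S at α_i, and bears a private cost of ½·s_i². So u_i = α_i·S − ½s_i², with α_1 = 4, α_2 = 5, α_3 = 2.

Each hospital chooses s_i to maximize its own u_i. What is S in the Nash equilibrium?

11

Hospital i's FOC: ∂u_i/∂s_i = α_i − s_i = 0, so s_i* = α_i.
NE contributions = (4, 5, 2); S = 11.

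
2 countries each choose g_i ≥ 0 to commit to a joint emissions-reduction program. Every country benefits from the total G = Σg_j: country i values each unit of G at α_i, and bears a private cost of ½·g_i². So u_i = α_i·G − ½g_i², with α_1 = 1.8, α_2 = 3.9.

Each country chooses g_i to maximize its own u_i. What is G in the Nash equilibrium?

Country i's FOC: ∂u_i/∂g_i = α_i − g_i = 0, so g_i* = α_i.
NE contributions = (1.8, 3.9); G = 5.7.

5.7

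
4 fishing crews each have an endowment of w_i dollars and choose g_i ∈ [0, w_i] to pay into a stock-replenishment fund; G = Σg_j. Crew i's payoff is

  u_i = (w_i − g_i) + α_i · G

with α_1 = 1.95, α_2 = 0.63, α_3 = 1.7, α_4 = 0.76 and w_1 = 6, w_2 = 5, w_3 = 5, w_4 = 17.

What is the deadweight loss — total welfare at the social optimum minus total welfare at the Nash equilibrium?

∂u_i/∂g_i = α_i − 1, so crew i contributes w_i if α_i > 1, else 0.
α_i > 1 for i ∈ {1, 3}; NE contributions (6, 0, 5, 0), G = 11.
W^NE = Σw_i − G^NE + (Σα_i)·G^NE = 33 + 4.04·11 = 77.44.
Planner: ∂(Σu_j)/∂g_i = Σα_j − 1 = 4.04 > 0, so everyone contributes w_i; G^SO = 33, W^SO = 33 + 4.04·33 = 166.32.
Deadweight loss = 88.88.

88.88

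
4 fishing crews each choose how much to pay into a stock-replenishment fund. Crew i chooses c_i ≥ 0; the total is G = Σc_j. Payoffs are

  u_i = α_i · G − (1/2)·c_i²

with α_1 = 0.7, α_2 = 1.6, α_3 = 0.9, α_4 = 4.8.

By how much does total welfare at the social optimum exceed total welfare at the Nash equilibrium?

77.45

Crew i's FOC: ∂u_i/∂c_i = α_i − c_i = 0, so c_i* = α_i.
NE contributions = (0.7, 1.6, 0.9, 4.8); G = 8.
W^NE = (Σα)·G − ½Σα_i² = 8² − ½·26.9 = 50.55.
Planner sets c_i = Σα_j = 8 for every i, so G^SO = 4·8 = 32.
W^SO = (Σα)·G^SO − ½·4·(Σα)² = (4/2)·8² = 128.
Deadweight loss = W^SO − W^NE = 77.45.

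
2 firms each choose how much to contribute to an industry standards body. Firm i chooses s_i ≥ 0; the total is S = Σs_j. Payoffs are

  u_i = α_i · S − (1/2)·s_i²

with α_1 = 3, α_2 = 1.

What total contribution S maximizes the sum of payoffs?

Planner FOC: ∂(Σu_j)/∂s_i = (Σα_j) − s_i = 0, so s_i^SO = Σα_j = 4 for every i; S^SO = 8.

8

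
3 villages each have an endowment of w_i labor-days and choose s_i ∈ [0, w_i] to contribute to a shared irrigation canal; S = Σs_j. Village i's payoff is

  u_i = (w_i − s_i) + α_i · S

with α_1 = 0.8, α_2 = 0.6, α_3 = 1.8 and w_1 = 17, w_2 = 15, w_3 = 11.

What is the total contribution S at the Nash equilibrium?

11

∂u_i/∂s_i = α_i − 1, so village i contributes w_i if α_i > 1, else 0.
α_i > 1 for i ∈ {3}; NE contributions (0, 0, 11), S = 11.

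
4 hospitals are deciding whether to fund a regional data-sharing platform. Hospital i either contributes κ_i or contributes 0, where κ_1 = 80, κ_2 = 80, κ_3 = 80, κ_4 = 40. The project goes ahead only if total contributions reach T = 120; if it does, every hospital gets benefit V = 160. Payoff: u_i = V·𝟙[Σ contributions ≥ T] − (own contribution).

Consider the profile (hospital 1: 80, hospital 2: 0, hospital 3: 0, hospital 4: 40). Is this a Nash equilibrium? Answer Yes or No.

Total = 120 ≥ 120: provided.
Hospital 1 (pledges 80, payoff 80): dropping to 0 → total 40, payoff 0. No gain.
Hospital 2 (pledges 0, payoff 160): pledging 80 → total 200, payoff 80. No gain.
Hospital 3 (pledges 0, payoff 160): pledging 80 → total 200, payoff 80. No gain.
Hospital 4 (pledges 40, payoff 120): dropping to 0 → total 80, payoff 0. No gain.

Yes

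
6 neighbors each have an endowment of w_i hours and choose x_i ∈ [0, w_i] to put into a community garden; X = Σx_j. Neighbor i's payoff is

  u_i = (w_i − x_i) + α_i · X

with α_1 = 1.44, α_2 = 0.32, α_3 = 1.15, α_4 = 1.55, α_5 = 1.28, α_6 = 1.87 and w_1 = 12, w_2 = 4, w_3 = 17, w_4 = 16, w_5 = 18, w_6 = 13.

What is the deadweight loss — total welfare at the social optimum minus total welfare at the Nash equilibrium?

26.44

∂u_i/∂x_i = α_i − 1, so neighbor i contributes w_i if α_i > 1, else 0.
α_i > 1 for i ∈ {1, 3, 4, 5, 6}; NE contributions (12, 0, 17, 16, 18, 13), X = 76.
W^NE = Σw_i − X^NE + (Σα_i)·X^NE = 80 + 6.61·76 = 582.36.
Planner: ∂(Σu_j)/∂x_i = Σα_j − 1 = 6.61 > 0, so everyone contributes w_i; X^SO = 80, W^SO = 80 + 6.61·80 = 608.8.
Deadweight loss = 26.44.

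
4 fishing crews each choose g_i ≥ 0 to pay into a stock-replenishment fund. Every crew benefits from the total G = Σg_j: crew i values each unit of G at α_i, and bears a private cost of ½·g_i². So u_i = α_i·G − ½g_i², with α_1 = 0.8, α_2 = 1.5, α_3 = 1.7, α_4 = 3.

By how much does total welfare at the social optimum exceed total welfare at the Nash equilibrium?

56.39

Crew i's FOC: ∂u_i/∂g_i = α_i − g_i = 0, so g_i* = α_i.
NE contributions = (0.8, 1.5, 1.7, 3); G = 7.
W^NE = (Σα)·G − ½Σα_i² = 7² − ½·14.78 = 41.61.
Planner sets g_i = Σα_j = 7 for every i, so G^SO = 4·7 = 28.
W^SO = (Σα)·G^SO − ½·4·(Σα)² = (4/2)·7² = 98.
Deadweight loss = W^SO − W^NE = 56.39.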